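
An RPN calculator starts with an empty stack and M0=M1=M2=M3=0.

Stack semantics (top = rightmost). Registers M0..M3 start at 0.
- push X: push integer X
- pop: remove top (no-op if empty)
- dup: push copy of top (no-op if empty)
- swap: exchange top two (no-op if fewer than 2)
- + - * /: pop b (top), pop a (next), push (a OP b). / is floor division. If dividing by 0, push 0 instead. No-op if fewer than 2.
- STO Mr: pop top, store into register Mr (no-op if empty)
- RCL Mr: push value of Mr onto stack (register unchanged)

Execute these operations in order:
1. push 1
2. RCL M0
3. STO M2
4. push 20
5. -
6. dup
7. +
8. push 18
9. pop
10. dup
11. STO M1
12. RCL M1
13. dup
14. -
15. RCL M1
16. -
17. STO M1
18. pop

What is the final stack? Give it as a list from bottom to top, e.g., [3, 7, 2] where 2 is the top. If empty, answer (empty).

Answer: (empty)

Derivation:
After op 1 (push 1): stack=[1] mem=[0,0,0,0]
After op 2 (RCL M0): stack=[1,0] mem=[0,0,0,0]
After op 3 (STO M2): stack=[1] mem=[0,0,0,0]
After op 4 (push 20): stack=[1,20] mem=[0,0,0,0]
After op 5 (-): stack=[-19] mem=[0,0,0,0]
After op 6 (dup): stack=[-19,-19] mem=[0,0,0,0]
After op 7 (+): stack=[-38] mem=[0,0,0,0]
After op 8 (push 18): stack=[-38,18] mem=[0,0,0,0]
After op 9 (pop): stack=[-38] mem=[0,0,0,0]
After op 10 (dup): stack=[-38,-38] mem=[0,0,0,0]
After op 11 (STO M1): stack=[-38] mem=[0,-38,0,0]
After op 12 (RCL M1): stack=[-38,-38] mem=[0,-38,0,0]
After op 13 (dup): stack=[-38,-38,-38] mem=[0,-38,0,0]
After op 14 (-): stack=[-38,0] mem=[0,-38,0,0]
After op 15 (RCL M1): stack=[-38,0,-38] mem=[0,-38,0,0]
After op 16 (-): stack=[-38,38] mem=[0,-38,0,0]
After op 17 (STO M1): stack=[-38] mem=[0,38,0,0]
After op 18 (pop): stack=[empty] mem=[0,38,0,0]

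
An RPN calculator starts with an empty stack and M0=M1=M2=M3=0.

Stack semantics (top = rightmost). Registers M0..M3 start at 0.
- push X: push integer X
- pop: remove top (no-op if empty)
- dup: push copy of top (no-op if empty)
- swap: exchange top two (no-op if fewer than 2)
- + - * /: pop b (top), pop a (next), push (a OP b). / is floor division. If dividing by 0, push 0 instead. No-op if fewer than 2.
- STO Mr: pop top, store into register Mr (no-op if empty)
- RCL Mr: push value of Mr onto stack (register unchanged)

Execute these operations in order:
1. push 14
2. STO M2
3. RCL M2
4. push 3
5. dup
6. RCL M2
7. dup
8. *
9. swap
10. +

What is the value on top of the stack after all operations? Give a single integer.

After op 1 (push 14): stack=[14] mem=[0,0,0,0]
After op 2 (STO M2): stack=[empty] mem=[0,0,14,0]
After op 3 (RCL M2): stack=[14] mem=[0,0,14,0]
After op 4 (push 3): stack=[14,3] mem=[0,0,14,0]
After op 5 (dup): stack=[14,3,3] mem=[0,0,14,0]
After op 6 (RCL M2): stack=[14,3,3,14] mem=[0,0,14,0]
After op 7 (dup): stack=[14,3,3,14,14] mem=[0,0,14,0]
After op 8 (*): stack=[14,3,3,196] mem=[0,0,14,0]
After op 9 (swap): stack=[14,3,196,3] mem=[0,0,14,0]
After op 10 (+): stack=[14,3,199] mem=[0,0,14,0]

Answer: 199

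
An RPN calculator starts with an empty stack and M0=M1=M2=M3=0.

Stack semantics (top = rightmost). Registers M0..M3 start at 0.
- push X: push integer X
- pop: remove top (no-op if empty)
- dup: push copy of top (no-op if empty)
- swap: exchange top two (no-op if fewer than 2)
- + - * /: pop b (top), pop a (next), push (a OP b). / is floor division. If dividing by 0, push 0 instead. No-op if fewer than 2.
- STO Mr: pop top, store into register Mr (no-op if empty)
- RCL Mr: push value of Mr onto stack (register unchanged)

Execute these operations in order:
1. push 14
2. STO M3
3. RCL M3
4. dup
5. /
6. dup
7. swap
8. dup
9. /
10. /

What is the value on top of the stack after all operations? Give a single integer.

Answer: 1

Derivation:
After op 1 (push 14): stack=[14] mem=[0,0,0,0]
After op 2 (STO M3): stack=[empty] mem=[0,0,0,14]
After op 3 (RCL M3): stack=[14] mem=[0,0,0,14]
After op 4 (dup): stack=[14,14] mem=[0,0,0,14]
After op 5 (/): stack=[1] mem=[0,0,0,14]
After op 6 (dup): stack=[1,1] mem=[0,0,0,14]
After op 7 (swap): stack=[1,1] mem=[0,0,0,14]
After op 8 (dup): stack=[1,1,1] mem=[0,0,0,14]
After op 9 (/): stack=[1,1] mem=[0,0,0,14]
After op 10 (/): stack=[1] mem=[0,0,0,14]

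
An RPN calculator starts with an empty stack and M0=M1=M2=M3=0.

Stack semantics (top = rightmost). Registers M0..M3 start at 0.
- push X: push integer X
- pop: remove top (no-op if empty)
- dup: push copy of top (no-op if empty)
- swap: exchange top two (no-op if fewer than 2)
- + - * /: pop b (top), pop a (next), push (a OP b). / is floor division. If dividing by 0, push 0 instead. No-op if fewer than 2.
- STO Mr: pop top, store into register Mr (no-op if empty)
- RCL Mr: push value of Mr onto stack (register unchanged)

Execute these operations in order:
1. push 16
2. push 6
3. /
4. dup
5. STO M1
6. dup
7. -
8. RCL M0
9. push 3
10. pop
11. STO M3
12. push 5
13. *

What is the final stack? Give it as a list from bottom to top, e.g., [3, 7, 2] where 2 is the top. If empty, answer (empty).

Answer: [0]

Derivation:
After op 1 (push 16): stack=[16] mem=[0,0,0,0]
After op 2 (push 6): stack=[16,6] mem=[0,0,0,0]
After op 3 (/): stack=[2] mem=[0,0,0,0]
After op 4 (dup): stack=[2,2] mem=[0,0,0,0]
After op 5 (STO M1): stack=[2] mem=[0,2,0,0]
After op 6 (dup): stack=[2,2] mem=[0,2,0,0]
After op 7 (-): stack=[0] mem=[0,2,0,0]
After op 8 (RCL M0): stack=[0,0] mem=[0,2,0,0]
After op 9 (push 3): stack=[0,0,3] mem=[0,2,0,0]
After op 10 (pop): stack=[0,0] mem=[0,2,0,0]
After op 11 (STO M3): stack=[0] mem=[0,2,0,0]
After op 12 (push 5): stack=[0,5] mem=[0,2,0,0]
After op 13 (*): stack=[0] mem=[0,2,0,0]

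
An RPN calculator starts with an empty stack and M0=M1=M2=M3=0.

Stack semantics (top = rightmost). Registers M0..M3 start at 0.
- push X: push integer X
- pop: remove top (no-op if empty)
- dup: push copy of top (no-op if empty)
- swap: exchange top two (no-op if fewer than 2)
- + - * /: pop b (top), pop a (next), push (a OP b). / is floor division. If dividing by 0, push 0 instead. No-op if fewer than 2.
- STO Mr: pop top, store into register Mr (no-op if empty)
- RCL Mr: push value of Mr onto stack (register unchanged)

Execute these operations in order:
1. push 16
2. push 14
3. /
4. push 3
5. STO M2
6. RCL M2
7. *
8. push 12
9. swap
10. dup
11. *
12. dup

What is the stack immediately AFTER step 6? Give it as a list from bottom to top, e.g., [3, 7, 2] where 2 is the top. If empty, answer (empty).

After op 1 (push 16): stack=[16] mem=[0,0,0,0]
After op 2 (push 14): stack=[16,14] mem=[0,0,0,0]
After op 3 (/): stack=[1] mem=[0,0,0,0]
After op 4 (push 3): stack=[1,3] mem=[0,0,0,0]
After op 5 (STO M2): stack=[1] mem=[0,0,3,0]
After op 6 (RCL M2): stack=[1,3] mem=[0,0,3,0]

[1, 3]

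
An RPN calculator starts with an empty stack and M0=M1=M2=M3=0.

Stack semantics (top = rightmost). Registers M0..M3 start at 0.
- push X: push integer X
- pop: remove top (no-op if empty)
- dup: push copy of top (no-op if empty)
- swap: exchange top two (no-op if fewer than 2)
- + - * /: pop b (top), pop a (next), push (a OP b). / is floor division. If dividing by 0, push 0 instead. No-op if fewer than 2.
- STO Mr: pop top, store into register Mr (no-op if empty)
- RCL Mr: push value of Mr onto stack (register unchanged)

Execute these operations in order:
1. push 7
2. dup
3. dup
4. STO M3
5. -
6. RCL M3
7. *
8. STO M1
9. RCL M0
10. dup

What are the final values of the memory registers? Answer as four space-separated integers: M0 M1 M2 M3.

Answer: 0 0 0 7

Derivation:
After op 1 (push 7): stack=[7] mem=[0,0,0,0]
After op 2 (dup): stack=[7,7] mem=[0,0,0,0]
After op 3 (dup): stack=[7,7,7] mem=[0,0,0,0]
After op 4 (STO M3): stack=[7,7] mem=[0,0,0,7]
After op 5 (-): stack=[0] mem=[0,0,0,7]
After op 6 (RCL M3): stack=[0,7] mem=[0,0,0,7]
After op 7 (*): stack=[0] mem=[0,0,0,7]
After op 8 (STO M1): stack=[empty] mem=[0,0,0,7]
After op 9 (RCL M0): stack=[0] mem=[0,0,0,7]
After op 10 (dup): stack=[0,0] mem=[0,0,0,7]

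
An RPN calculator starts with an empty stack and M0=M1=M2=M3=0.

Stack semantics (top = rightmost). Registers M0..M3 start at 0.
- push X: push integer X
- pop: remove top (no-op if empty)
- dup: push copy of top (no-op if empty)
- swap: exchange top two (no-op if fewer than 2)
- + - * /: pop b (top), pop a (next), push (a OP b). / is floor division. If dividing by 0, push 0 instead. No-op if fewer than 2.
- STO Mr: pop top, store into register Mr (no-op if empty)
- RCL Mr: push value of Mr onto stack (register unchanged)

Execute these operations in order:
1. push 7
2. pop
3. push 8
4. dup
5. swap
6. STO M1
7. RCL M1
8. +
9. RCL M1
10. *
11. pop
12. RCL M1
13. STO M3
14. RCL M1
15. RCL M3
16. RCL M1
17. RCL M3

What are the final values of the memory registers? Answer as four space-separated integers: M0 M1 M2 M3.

After op 1 (push 7): stack=[7] mem=[0,0,0,0]
After op 2 (pop): stack=[empty] mem=[0,0,0,0]
After op 3 (push 8): stack=[8] mem=[0,0,0,0]
After op 4 (dup): stack=[8,8] mem=[0,0,0,0]
After op 5 (swap): stack=[8,8] mem=[0,0,0,0]
After op 6 (STO M1): stack=[8] mem=[0,8,0,0]
After op 7 (RCL M1): stack=[8,8] mem=[0,8,0,0]
After op 8 (+): stack=[16] mem=[0,8,0,0]
After op 9 (RCL M1): stack=[16,8] mem=[0,8,0,0]
After op 10 (*): stack=[128] mem=[0,8,0,0]
After op 11 (pop): stack=[empty] mem=[0,8,0,0]
After op 12 (RCL M1): stack=[8] mem=[0,8,0,0]
After op 13 (STO M3): stack=[empty] mem=[0,8,0,8]
After op 14 (RCL M1): stack=[8] mem=[0,8,0,8]
After op 15 (RCL M3): stack=[8,8] mem=[0,8,0,8]
After op 16 (RCL M1): stack=[8,8,8] mem=[0,8,0,8]
After op 17 (RCL M3): stack=[8,8,8,8] mem=[0,8,0,8]

Answer: 0 8 0 8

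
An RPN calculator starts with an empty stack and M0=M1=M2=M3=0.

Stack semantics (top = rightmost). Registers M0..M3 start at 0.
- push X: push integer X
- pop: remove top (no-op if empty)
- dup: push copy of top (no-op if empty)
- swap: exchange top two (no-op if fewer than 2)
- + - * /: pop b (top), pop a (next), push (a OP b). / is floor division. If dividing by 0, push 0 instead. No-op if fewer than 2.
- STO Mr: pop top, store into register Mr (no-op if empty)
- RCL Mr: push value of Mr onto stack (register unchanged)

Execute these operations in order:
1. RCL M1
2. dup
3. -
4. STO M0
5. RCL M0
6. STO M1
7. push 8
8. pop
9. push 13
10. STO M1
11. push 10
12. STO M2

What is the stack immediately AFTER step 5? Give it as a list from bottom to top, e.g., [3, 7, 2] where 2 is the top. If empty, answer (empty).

After op 1 (RCL M1): stack=[0] mem=[0,0,0,0]
After op 2 (dup): stack=[0,0] mem=[0,0,0,0]
After op 3 (-): stack=[0] mem=[0,0,0,0]
After op 4 (STO M0): stack=[empty] mem=[0,0,0,0]
After op 5 (RCL M0): stack=[0] mem=[0,0,0,0]

[0]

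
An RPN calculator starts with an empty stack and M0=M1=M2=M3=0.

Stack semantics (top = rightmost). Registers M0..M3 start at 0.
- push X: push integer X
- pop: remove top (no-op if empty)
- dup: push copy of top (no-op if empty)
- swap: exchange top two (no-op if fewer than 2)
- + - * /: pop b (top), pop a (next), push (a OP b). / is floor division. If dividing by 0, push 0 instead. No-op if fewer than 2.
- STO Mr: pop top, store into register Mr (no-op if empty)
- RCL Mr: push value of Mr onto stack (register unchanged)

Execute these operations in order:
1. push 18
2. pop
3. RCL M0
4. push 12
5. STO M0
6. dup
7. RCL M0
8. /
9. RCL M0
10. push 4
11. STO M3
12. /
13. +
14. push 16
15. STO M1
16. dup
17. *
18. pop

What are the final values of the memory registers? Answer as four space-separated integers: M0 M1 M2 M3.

After op 1 (push 18): stack=[18] mem=[0,0,0,0]
After op 2 (pop): stack=[empty] mem=[0,0,0,0]
After op 3 (RCL M0): stack=[0] mem=[0,0,0,0]
After op 4 (push 12): stack=[0,12] mem=[0,0,0,0]
After op 5 (STO M0): stack=[0] mem=[12,0,0,0]
After op 6 (dup): stack=[0,0] mem=[12,0,0,0]
After op 7 (RCL M0): stack=[0,0,12] mem=[12,0,0,0]
After op 8 (/): stack=[0,0] mem=[12,0,0,0]
After op 9 (RCL M0): stack=[0,0,12] mem=[12,0,0,0]
After op 10 (push 4): stack=[0,0,12,4] mem=[12,0,0,0]
After op 11 (STO M3): stack=[0,0,12] mem=[12,0,0,4]
After op 12 (/): stack=[0,0] mem=[12,0,0,4]
After op 13 (+): stack=[0] mem=[12,0,0,4]
After op 14 (push 16): stack=[0,16] mem=[12,0,0,4]
After op 15 (STO M1): stack=[0] mem=[12,16,0,4]
After op 16 (dup): stack=[0,0] mem=[12,16,0,4]
After op 17 (*): stack=[0] mem=[12,16,0,4]
After op 18 (pop): stack=[empty] mem=[12,16,0,4]

Answer: 12 16 0 4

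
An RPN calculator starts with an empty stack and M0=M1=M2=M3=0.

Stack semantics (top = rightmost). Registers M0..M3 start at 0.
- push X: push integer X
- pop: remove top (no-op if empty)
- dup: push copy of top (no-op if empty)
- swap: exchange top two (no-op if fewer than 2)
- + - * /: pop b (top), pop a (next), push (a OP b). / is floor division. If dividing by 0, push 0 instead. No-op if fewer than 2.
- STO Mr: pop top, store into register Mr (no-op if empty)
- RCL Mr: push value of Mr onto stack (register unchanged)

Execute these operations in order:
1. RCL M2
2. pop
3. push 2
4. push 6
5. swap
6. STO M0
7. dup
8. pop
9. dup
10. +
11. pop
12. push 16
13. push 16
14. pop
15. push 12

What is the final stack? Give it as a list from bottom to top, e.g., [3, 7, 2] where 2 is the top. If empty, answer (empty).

Answer: [16, 12]

Derivation:
After op 1 (RCL M2): stack=[0] mem=[0,0,0,0]
After op 2 (pop): stack=[empty] mem=[0,0,0,0]
After op 3 (push 2): stack=[2] mem=[0,0,0,0]
After op 4 (push 6): stack=[2,6] mem=[0,0,0,0]
After op 5 (swap): stack=[6,2] mem=[0,0,0,0]
After op 6 (STO M0): stack=[6] mem=[2,0,0,0]
After op 7 (dup): stack=[6,6] mem=[2,0,0,0]
After op 8 (pop): stack=[6] mem=[2,0,0,0]
After op 9 (dup): stack=[6,6] mem=[2,0,0,0]
After op 10 (+): stack=[12] mem=[2,0,0,0]
After op 11 (pop): stack=[empty] mem=[2,0,0,0]
After op 12 (push 16): stack=[16] mem=[2,0,0,0]
After op 13 (push 16): stack=[16,16] mem=[2,0,0,0]
After op 14 (pop): stack=[16] mem=[2,0,0,0]
After op 15 (push 12): stack=[16,12] mem=[2,0,0,0]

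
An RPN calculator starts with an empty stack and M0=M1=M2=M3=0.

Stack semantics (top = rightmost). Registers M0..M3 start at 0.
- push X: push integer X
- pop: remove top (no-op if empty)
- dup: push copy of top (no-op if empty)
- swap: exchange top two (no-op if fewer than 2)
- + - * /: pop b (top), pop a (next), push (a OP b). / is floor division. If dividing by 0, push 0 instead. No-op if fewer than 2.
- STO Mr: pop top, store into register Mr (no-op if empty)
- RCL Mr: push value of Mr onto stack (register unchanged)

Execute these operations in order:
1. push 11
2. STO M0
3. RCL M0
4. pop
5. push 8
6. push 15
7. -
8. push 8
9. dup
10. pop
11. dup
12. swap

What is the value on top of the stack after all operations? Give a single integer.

Answer: 8

Derivation:
After op 1 (push 11): stack=[11] mem=[0,0,0,0]
After op 2 (STO M0): stack=[empty] mem=[11,0,0,0]
After op 3 (RCL M0): stack=[11] mem=[11,0,0,0]
After op 4 (pop): stack=[empty] mem=[11,0,0,0]
After op 5 (push 8): stack=[8] mem=[11,0,0,0]
After op 6 (push 15): stack=[8,15] mem=[11,0,0,0]
After op 7 (-): stack=[-7] mem=[11,0,0,0]
After op 8 (push 8): stack=[-7,8] mem=[11,0,0,0]
After op 9 (dup): stack=[-7,8,8] mem=[11,0,0,0]
After op 10 (pop): stack=[-7,8] mem=[11,0,0,0]
After op 11 (dup): stack=[-7,8,8] mem=[11,0,0,0]
After op 12 (swap): stack=[-7,8,8] mem=[11,0,0,0]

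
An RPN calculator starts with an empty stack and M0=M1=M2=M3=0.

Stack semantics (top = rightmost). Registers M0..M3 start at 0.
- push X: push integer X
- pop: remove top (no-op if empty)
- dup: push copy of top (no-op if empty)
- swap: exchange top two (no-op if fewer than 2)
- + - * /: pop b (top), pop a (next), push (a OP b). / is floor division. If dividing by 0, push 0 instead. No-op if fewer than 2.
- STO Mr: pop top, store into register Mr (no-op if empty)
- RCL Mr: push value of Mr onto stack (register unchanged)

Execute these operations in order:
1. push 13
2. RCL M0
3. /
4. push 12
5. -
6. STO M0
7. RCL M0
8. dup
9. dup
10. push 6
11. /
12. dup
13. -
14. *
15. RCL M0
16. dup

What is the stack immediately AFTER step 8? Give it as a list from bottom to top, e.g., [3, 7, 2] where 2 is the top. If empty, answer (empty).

After op 1 (push 13): stack=[13] mem=[0,0,0,0]
After op 2 (RCL M0): stack=[13,0] mem=[0,0,0,0]
After op 3 (/): stack=[0] mem=[0,0,0,0]
After op 4 (push 12): stack=[0,12] mem=[0,0,0,0]
After op 5 (-): stack=[-12] mem=[0,0,0,0]
After op 6 (STO M0): stack=[empty] mem=[-12,0,0,0]
After op 7 (RCL M0): stack=[-12] mem=[-12,0,0,0]
After op 8 (dup): stack=[-12,-12] mem=[-12,0,0,0]

[-12, -12]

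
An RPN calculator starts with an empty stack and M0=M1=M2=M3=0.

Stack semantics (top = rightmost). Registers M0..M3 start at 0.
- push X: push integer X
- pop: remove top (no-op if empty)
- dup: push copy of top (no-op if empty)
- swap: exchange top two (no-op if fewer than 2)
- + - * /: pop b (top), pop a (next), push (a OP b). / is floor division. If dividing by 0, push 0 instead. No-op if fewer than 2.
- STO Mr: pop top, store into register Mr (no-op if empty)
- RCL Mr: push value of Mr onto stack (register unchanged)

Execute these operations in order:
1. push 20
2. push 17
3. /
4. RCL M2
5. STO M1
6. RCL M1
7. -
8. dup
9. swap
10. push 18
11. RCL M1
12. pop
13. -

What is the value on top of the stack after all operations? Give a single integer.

After op 1 (push 20): stack=[20] mem=[0,0,0,0]
After op 2 (push 17): stack=[20,17] mem=[0,0,0,0]
After op 3 (/): stack=[1] mem=[0,0,0,0]
After op 4 (RCL M2): stack=[1,0] mem=[0,0,0,0]
After op 5 (STO M1): stack=[1] mem=[0,0,0,0]
After op 6 (RCL M1): stack=[1,0] mem=[0,0,0,0]
After op 7 (-): stack=[1] mem=[0,0,0,0]
After op 8 (dup): stack=[1,1] mem=[0,0,0,0]
After op 9 (swap): stack=[1,1] mem=[0,0,0,0]
After op 10 (push 18): stack=[1,1,18] mem=[0,0,0,0]
After op 11 (RCL M1): stack=[1,1,18,0] mem=[0,0,0,0]
After op 12 (pop): stack=[1,1,18] mem=[0,0,0,0]
After op 13 (-): stack=[1,-17] mem=[0,0,0,0]

Answer: -17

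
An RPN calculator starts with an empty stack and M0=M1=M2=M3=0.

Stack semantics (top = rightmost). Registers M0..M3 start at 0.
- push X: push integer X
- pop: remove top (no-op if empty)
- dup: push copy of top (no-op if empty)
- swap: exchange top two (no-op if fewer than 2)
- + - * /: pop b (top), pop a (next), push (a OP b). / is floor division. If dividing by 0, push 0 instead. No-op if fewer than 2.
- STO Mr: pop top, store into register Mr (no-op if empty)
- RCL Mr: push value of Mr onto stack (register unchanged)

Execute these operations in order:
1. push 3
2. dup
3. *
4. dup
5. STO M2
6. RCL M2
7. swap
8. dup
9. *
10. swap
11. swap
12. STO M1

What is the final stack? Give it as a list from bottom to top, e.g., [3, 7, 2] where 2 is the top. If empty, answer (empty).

Answer: [9]

Derivation:
After op 1 (push 3): stack=[3] mem=[0,0,0,0]
After op 2 (dup): stack=[3,3] mem=[0,0,0,0]
After op 3 (*): stack=[9] mem=[0,0,0,0]
After op 4 (dup): stack=[9,9] mem=[0,0,0,0]
After op 5 (STO M2): stack=[9] mem=[0,0,9,0]
After op 6 (RCL M2): stack=[9,9] mem=[0,0,9,0]
After op 7 (swap): stack=[9,9] mem=[0,0,9,0]
After op 8 (dup): stack=[9,9,9] mem=[0,0,9,0]
After op 9 (*): stack=[9,81] mem=[0,0,9,0]
After op 10 (swap): stack=[81,9] mem=[0,0,9,0]
After op 11 (swap): stack=[9,81] mem=[0,0,9,0]
After op 12 (STO M1): stack=[9] mem=[0,81,9,0]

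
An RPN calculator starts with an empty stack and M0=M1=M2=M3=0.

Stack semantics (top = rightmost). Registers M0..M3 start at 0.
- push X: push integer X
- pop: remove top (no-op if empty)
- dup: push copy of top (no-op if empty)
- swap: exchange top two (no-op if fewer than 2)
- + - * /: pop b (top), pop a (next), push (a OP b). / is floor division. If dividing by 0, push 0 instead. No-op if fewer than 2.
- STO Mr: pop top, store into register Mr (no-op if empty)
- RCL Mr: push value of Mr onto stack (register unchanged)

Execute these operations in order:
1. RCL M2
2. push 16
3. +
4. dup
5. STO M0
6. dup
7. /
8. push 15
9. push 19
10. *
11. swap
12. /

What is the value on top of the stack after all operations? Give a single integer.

Answer: 285

Derivation:
After op 1 (RCL M2): stack=[0] mem=[0,0,0,0]
After op 2 (push 16): stack=[0,16] mem=[0,0,0,0]
After op 3 (+): stack=[16] mem=[0,0,0,0]
After op 4 (dup): stack=[16,16] mem=[0,0,0,0]
After op 5 (STO M0): stack=[16] mem=[16,0,0,0]
After op 6 (dup): stack=[16,16] mem=[16,0,0,0]
After op 7 (/): stack=[1] mem=[16,0,0,0]
After op 8 (push 15): stack=[1,15] mem=[16,0,0,0]
After op 9 (push 19): stack=[1,15,19] mem=[16,0,0,0]
After op 10 (*): stack=[1,285] mem=[16,0,0,0]
After op 11 (swap): stack=[285,1] mem=[16,0,0,0]
After op 12 (/): stack=[285] mem=[16,0,0,0]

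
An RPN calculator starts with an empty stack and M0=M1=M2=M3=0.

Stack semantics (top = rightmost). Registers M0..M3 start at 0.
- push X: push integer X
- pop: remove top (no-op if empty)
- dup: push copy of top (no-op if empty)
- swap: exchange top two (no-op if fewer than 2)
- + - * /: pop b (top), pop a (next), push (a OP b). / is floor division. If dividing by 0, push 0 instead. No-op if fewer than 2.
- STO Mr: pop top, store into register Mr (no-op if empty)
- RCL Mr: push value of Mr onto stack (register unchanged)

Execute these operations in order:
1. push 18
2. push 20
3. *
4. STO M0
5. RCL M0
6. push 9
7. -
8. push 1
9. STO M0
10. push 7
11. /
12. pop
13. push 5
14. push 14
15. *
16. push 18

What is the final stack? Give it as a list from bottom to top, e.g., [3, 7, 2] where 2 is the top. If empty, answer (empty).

After op 1 (push 18): stack=[18] mem=[0,0,0,0]
After op 2 (push 20): stack=[18,20] mem=[0,0,0,0]
After op 3 (*): stack=[360] mem=[0,0,0,0]
After op 4 (STO M0): stack=[empty] mem=[360,0,0,0]
After op 5 (RCL M0): stack=[360] mem=[360,0,0,0]
After op 6 (push 9): stack=[360,9] mem=[360,0,0,0]
After op 7 (-): stack=[351] mem=[360,0,0,0]
After op 8 (push 1): stack=[351,1] mem=[360,0,0,0]
After op 9 (STO M0): stack=[351] mem=[1,0,0,0]
After op 10 (push 7): stack=[351,7] mem=[1,0,0,0]
After op 11 (/): stack=[50] mem=[1,0,0,0]
After op 12 (pop): stack=[empty] mem=[1,0,0,0]
After op 13 (push 5): stack=[5] mem=[1,0,0,0]
After op 14 (push 14): stack=[5,14] mem=[1,0,0,0]
After op 15 (*): stack=[70] mem=[1,0,0,0]
After op 16 (push 18): stack=[70,18] mem=[1,0,0,0]

Answer: [70, 18]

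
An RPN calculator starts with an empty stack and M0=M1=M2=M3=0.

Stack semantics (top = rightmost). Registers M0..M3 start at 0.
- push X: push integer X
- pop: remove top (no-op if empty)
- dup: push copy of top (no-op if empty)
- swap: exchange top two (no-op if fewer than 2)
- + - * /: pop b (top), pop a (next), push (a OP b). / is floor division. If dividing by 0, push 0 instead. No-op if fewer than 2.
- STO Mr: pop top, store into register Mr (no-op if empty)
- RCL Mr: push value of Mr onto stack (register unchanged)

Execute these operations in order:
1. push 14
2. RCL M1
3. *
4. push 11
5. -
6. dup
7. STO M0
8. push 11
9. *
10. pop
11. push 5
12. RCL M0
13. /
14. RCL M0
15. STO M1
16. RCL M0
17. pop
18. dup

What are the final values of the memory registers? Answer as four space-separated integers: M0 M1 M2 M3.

Answer: -11 -11 0 0

Derivation:
After op 1 (push 14): stack=[14] mem=[0,0,0,0]
After op 2 (RCL M1): stack=[14,0] mem=[0,0,0,0]
After op 3 (*): stack=[0] mem=[0,0,0,0]
After op 4 (push 11): stack=[0,11] mem=[0,0,0,0]
After op 5 (-): stack=[-11] mem=[0,0,0,0]
After op 6 (dup): stack=[-11,-11] mem=[0,0,0,0]
After op 7 (STO M0): stack=[-11] mem=[-11,0,0,0]
After op 8 (push 11): stack=[-11,11] mem=[-11,0,0,0]
After op 9 (*): stack=[-121] mem=[-11,0,0,0]
After op 10 (pop): stack=[empty] mem=[-11,0,0,0]
After op 11 (push 5): stack=[5] mem=[-11,0,0,0]
After op 12 (RCL M0): stack=[5,-11] mem=[-11,0,0,0]
After op 13 (/): stack=[-1] mem=[-11,0,0,0]
After op 14 (RCL M0): stack=[-1,-11] mem=[-11,0,0,0]
After op 15 (STO M1): stack=[-1] mem=[-11,-11,0,0]
After op 16 (RCL M0): stack=[-1,-11] mem=[-11,-11,0,0]
After op 17 (pop): stack=[-1] mem=[-11,-11,0,0]
After op 18 (dup): stack=[-1,-1] mem=[-11,-11,0,0]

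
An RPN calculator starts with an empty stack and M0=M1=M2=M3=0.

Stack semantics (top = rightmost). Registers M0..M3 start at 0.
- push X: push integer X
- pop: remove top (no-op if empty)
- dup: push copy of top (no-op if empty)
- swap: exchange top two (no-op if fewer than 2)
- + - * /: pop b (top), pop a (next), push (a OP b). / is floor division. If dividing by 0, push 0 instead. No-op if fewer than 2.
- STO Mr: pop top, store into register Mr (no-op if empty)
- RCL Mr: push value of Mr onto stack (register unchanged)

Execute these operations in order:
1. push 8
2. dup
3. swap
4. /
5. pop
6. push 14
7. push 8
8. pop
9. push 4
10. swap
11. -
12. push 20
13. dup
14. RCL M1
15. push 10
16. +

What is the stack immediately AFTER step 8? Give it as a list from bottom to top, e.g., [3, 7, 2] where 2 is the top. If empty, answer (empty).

After op 1 (push 8): stack=[8] mem=[0,0,0,0]
After op 2 (dup): stack=[8,8] mem=[0,0,0,0]
After op 3 (swap): stack=[8,8] mem=[0,0,0,0]
After op 4 (/): stack=[1] mem=[0,0,0,0]
After op 5 (pop): stack=[empty] mem=[0,0,0,0]
After op 6 (push 14): stack=[14] mem=[0,0,0,0]
After op 7 (push 8): stack=[14,8] mem=[0,0,0,0]
After op 8 (pop): stack=[14] mem=[0,0,0,0]

[14]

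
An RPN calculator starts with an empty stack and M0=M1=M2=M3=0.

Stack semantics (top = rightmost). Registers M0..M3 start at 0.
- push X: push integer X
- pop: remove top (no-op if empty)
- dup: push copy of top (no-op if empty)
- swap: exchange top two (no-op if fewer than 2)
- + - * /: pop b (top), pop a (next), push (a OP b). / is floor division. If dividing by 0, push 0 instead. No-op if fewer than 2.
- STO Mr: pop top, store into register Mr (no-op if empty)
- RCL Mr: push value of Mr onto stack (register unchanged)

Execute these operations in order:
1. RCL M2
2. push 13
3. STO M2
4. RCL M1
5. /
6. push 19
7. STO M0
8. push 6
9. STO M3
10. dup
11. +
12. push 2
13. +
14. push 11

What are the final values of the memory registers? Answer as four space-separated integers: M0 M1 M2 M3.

Answer: 19 0 13 6

Derivation:
After op 1 (RCL M2): stack=[0] mem=[0,0,0,0]
After op 2 (push 13): stack=[0,13] mem=[0,0,0,0]
After op 3 (STO M2): stack=[0] mem=[0,0,13,0]
After op 4 (RCL M1): stack=[0,0] mem=[0,0,13,0]
After op 5 (/): stack=[0] mem=[0,0,13,0]
After op 6 (push 19): stack=[0,19] mem=[0,0,13,0]
After op 7 (STO M0): stack=[0] mem=[19,0,13,0]
After op 8 (push 6): stack=[0,6] mem=[19,0,13,0]
After op 9 (STO M3): stack=[0] mem=[19,0,13,6]
After op 10 (dup): stack=[0,0] mem=[19,0,13,6]
After op 11 (+): stack=[0] mem=[19,0,13,6]
After op 12 (push 2): stack=[0,2] mem=[19,0,13,6]
After op 13 (+): stack=[2] mem=[19,0,13,6]
After op 14 (push 11): stack=[2,11] mem=[19,0,13,6]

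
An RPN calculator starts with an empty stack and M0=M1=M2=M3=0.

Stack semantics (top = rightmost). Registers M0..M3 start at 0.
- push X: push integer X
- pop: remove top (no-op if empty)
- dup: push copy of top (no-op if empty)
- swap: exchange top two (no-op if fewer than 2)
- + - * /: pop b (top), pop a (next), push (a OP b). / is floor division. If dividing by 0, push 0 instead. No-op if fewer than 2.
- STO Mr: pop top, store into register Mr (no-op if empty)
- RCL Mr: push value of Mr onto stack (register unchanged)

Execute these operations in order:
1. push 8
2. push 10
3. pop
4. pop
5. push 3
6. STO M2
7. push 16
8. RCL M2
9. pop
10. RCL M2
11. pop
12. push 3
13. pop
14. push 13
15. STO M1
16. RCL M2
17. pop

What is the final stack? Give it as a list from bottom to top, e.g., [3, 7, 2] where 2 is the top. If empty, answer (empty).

After op 1 (push 8): stack=[8] mem=[0,0,0,0]
After op 2 (push 10): stack=[8,10] mem=[0,0,0,0]
After op 3 (pop): stack=[8] mem=[0,0,0,0]
After op 4 (pop): stack=[empty] mem=[0,0,0,0]
After op 5 (push 3): stack=[3] mem=[0,0,0,0]
After op 6 (STO M2): stack=[empty] mem=[0,0,3,0]
After op 7 (push 16): stack=[16] mem=[0,0,3,0]
After op 8 (RCL M2): stack=[16,3] mem=[0,0,3,0]
After op 9 (pop): stack=[16] mem=[0,0,3,0]
After op 10 (RCL M2): stack=[16,3] mem=[0,0,3,0]
After op 11 (pop): stack=[16] mem=[0,0,3,0]
After op 12 (push 3): stack=[16,3] mem=[0,0,3,0]
After op 13 (pop): stack=[16] mem=[0,0,3,0]
After op 14 (push 13): stack=[16,13] mem=[0,0,3,0]
After op 15 (STO M1): stack=[16] mem=[0,13,3,0]
After op 16 (RCL M2): stack=[16,3] mem=[0,13,3,0]
After op 17 (pop): stack=[16] mem=[0,13,3,0]

Answer: [16]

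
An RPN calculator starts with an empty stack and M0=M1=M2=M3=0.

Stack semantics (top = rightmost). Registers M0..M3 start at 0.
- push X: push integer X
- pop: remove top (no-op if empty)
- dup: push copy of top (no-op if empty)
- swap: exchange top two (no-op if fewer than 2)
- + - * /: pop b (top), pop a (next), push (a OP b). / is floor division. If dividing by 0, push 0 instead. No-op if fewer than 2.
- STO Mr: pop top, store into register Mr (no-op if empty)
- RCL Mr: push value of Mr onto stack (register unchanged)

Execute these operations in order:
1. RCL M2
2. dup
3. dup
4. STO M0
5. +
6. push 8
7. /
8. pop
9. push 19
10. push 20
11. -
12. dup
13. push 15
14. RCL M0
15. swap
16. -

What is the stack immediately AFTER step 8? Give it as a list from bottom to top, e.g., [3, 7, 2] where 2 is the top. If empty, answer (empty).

After op 1 (RCL M2): stack=[0] mem=[0,0,0,0]
After op 2 (dup): stack=[0,0] mem=[0,0,0,0]
After op 3 (dup): stack=[0,0,0] mem=[0,0,0,0]
After op 4 (STO M0): stack=[0,0] mem=[0,0,0,0]
After op 5 (+): stack=[0] mem=[0,0,0,0]
After op 6 (push 8): stack=[0,8] mem=[0,0,0,0]
After op 7 (/): stack=[0] mem=[0,0,0,0]
After op 8 (pop): stack=[empty] mem=[0,0,0,0]

(empty)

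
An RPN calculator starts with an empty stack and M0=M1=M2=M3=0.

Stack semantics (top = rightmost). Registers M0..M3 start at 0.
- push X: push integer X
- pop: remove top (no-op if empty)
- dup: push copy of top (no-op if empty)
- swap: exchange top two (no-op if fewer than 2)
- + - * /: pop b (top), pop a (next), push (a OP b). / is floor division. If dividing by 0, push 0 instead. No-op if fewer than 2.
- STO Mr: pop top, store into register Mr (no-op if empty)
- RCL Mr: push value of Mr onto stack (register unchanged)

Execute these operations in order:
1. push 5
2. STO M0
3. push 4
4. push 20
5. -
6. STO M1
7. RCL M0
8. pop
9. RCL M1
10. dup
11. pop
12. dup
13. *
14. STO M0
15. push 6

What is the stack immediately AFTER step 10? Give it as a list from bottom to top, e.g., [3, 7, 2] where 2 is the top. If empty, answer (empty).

After op 1 (push 5): stack=[5] mem=[0,0,0,0]
After op 2 (STO M0): stack=[empty] mem=[5,0,0,0]
After op 3 (push 4): stack=[4] mem=[5,0,0,0]
After op 4 (push 20): stack=[4,20] mem=[5,0,0,0]
After op 5 (-): stack=[-16] mem=[5,0,0,0]
After op 6 (STO M1): stack=[empty] mem=[5,-16,0,0]
After op 7 (RCL M0): stack=[5] mem=[5,-16,0,0]
After op 8 (pop): stack=[empty] mem=[5,-16,0,0]
After op 9 (RCL M1): stack=[-16] mem=[5,-16,0,0]
After op 10 (dup): stack=[-16,-16] mem=[5,-16,0,0]

[-16, -16]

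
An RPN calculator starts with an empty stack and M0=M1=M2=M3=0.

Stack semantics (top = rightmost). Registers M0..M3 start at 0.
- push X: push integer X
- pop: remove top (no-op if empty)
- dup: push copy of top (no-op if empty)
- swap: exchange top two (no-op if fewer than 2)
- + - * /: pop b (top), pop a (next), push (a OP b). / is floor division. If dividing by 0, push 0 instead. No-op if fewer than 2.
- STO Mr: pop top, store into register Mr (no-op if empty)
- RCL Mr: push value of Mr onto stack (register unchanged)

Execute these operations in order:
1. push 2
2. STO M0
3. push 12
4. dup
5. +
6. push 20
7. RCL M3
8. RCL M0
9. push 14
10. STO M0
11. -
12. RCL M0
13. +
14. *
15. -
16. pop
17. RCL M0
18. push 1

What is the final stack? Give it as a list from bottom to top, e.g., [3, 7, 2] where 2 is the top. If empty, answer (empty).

After op 1 (push 2): stack=[2] mem=[0,0,0,0]
After op 2 (STO M0): stack=[empty] mem=[2,0,0,0]
After op 3 (push 12): stack=[12] mem=[2,0,0,0]
After op 4 (dup): stack=[12,12] mem=[2,0,0,0]
After op 5 (+): stack=[24] mem=[2,0,0,0]
After op 6 (push 20): stack=[24,20] mem=[2,0,0,0]
After op 7 (RCL M3): stack=[24,20,0] mem=[2,0,0,0]
After op 8 (RCL M0): stack=[24,20,0,2] mem=[2,0,0,0]
After op 9 (push 14): stack=[24,20,0,2,14] mem=[2,0,0,0]
After op 10 (STO M0): stack=[24,20,0,2] mem=[14,0,0,0]
After op 11 (-): stack=[24,20,-2] mem=[14,0,0,0]
After op 12 (RCL M0): stack=[24,20,-2,14] mem=[14,0,0,0]
After op 13 (+): stack=[24,20,12] mem=[14,0,0,0]
After op 14 (*): stack=[24,240] mem=[14,0,0,0]
After op 15 (-): stack=[-216] mem=[14,0,0,0]
After op 16 (pop): stack=[empty] mem=[14,0,0,0]
After op 17 (RCL M0): stack=[14] mem=[14,0,0,0]
After op 18 (push 1): stack=[14,1] mem=[14,0,0,0]

Answer: [14, 1]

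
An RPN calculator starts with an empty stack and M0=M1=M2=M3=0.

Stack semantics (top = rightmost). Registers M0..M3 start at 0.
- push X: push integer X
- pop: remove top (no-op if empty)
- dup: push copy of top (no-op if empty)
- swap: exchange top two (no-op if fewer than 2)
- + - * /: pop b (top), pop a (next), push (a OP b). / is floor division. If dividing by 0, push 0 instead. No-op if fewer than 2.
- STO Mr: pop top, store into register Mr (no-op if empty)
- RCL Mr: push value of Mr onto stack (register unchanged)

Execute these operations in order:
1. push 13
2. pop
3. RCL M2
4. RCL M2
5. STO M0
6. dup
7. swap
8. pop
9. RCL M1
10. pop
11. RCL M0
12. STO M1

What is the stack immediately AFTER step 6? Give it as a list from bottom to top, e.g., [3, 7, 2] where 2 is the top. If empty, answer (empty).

After op 1 (push 13): stack=[13] mem=[0,0,0,0]
After op 2 (pop): stack=[empty] mem=[0,0,0,0]
After op 3 (RCL M2): stack=[0] mem=[0,0,0,0]
After op 4 (RCL M2): stack=[0,0] mem=[0,0,0,0]
After op 5 (STO M0): stack=[0] mem=[0,0,0,0]
After op 6 (dup): stack=[0,0] mem=[0,0,0,0]

[0, 0]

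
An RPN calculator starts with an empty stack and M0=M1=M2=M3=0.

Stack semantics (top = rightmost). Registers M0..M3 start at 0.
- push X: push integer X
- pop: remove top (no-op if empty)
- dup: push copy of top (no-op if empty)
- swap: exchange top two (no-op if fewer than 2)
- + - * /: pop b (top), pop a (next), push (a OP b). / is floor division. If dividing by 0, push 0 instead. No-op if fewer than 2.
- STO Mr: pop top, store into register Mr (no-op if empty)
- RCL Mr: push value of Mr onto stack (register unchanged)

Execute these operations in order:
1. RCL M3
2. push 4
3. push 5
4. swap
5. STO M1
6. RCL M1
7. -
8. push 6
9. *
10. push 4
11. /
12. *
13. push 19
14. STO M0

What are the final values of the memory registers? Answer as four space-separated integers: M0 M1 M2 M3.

After op 1 (RCL M3): stack=[0] mem=[0,0,0,0]
After op 2 (push 4): stack=[0,4] mem=[0,0,0,0]
After op 3 (push 5): stack=[0,4,5] mem=[0,0,0,0]
After op 4 (swap): stack=[0,5,4] mem=[0,0,0,0]
After op 5 (STO M1): stack=[0,5] mem=[0,4,0,0]
After op 6 (RCL M1): stack=[0,5,4] mem=[0,4,0,0]
After op 7 (-): stack=[0,1] mem=[0,4,0,0]
After op 8 (push 6): stack=[0,1,6] mem=[0,4,0,0]
After op 9 (*): stack=[0,6] mem=[0,4,0,0]
After op 10 (push 4): stack=[0,6,4] mem=[0,4,0,0]
After op 11 (/): stack=[0,1] mem=[0,4,0,0]
After op 12 (*): stack=[0] mem=[0,4,0,0]
After op 13 (push 19): stack=[0,19] mem=[0,4,0,0]
After op 14 (STO M0): stack=[0] mem=[19,4,0,0]

Answer: 19 4 0 0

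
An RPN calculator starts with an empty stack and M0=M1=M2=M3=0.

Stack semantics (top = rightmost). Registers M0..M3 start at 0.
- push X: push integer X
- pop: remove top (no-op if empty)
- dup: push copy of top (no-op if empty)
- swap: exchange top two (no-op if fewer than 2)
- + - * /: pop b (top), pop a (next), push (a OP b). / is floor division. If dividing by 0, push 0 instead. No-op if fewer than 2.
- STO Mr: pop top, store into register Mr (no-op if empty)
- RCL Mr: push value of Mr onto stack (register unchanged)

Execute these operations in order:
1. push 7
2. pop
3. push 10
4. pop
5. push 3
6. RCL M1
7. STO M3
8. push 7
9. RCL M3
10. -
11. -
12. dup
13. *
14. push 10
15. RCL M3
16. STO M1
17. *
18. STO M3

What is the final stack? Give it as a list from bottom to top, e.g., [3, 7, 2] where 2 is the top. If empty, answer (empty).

After op 1 (push 7): stack=[7] mem=[0,0,0,0]
After op 2 (pop): stack=[empty] mem=[0,0,0,0]
After op 3 (push 10): stack=[10] mem=[0,0,0,0]
After op 4 (pop): stack=[empty] mem=[0,0,0,0]
After op 5 (push 3): stack=[3] mem=[0,0,0,0]
After op 6 (RCL M1): stack=[3,0] mem=[0,0,0,0]
After op 7 (STO M3): stack=[3] mem=[0,0,0,0]
After op 8 (push 7): stack=[3,7] mem=[0,0,0,0]
After op 9 (RCL M3): stack=[3,7,0] mem=[0,0,0,0]
After op 10 (-): stack=[3,7] mem=[0,0,0,0]
After op 11 (-): stack=[-4] mem=[0,0,0,0]
After op 12 (dup): stack=[-4,-4] mem=[0,0,0,0]
After op 13 (*): stack=[16] mem=[0,0,0,0]
After op 14 (push 10): stack=[16,10] mem=[0,0,0,0]
After op 15 (RCL M3): stack=[16,10,0] mem=[0,0,0,0]
After op 16 (STO M1): stack=[16,10] mem=[0,0,0,0]
After op 17 (*): stack=[160] mem=[0,0,0,0]
After op 18 (STO M3): stack=[empty] mem=[0,0,0,160]

Answer: (empty)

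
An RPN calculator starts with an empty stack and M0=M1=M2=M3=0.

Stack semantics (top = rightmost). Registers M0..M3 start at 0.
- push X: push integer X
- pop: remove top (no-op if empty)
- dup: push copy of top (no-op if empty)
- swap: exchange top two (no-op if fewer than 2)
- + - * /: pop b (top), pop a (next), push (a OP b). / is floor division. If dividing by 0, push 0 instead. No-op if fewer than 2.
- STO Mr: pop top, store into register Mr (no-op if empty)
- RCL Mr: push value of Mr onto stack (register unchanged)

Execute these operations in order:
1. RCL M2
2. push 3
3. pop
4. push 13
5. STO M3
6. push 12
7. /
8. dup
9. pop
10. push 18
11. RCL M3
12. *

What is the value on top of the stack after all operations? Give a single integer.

After op 1 (RCL M2): stack=[0] mem=[0,0,0,0]
After op 2 (push 3): stack=[0,3] mem=[0,0,0,0]
After op 3 (pop): stack=[0] mem=[0,0,0,0]
After op 4 (push 13): stack=[0,13] mem=[0,0,0,0]
After op 5 (STO M3): stack=[0] mem=[0,0,0,13]
After op 6 (push 12): stack=[0,12] mem=[0,0,0,13]
After op 7 (/): stack=[0] mem=[0,0,0,13]
After op 8 (dup): stack=[0,0] mem=[0,0,0,13]
After op 9 (pop): stack=[0] mem=[0,0,0,13]
After op 10 (push 18): stack=[0,18] mem=[0,0,0,13]
After op 11 (RCL M3): stack=[0,18,13] mem=[0,0,0,13]
After op 12 (*): stack=[0,234] mem=[0,0,0,13]

Answer: 234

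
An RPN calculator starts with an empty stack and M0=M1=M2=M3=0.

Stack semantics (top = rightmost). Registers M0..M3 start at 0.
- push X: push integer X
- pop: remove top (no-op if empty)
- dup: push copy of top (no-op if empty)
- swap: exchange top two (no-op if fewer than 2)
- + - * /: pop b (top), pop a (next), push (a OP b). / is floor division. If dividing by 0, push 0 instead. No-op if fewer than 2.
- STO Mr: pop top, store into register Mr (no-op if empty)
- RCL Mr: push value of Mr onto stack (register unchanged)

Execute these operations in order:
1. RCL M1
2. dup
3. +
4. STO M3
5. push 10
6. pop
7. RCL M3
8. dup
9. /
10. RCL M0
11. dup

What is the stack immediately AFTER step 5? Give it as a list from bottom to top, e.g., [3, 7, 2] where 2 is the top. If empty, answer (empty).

After op 1 (RCL M1): stack=[0] mem=[0,0,0,0]
After op 2 (dup): stack=[0,0] mem=[0,0,0,0]
After op 3 (+): stack=[0] mem=[0,0,0,0]
After op 4 (STO M3): stack=[empty] mem=[0,0,0,0]
After op 5 (push 10): stack=[10] mem=[0,0,0,0]

[10]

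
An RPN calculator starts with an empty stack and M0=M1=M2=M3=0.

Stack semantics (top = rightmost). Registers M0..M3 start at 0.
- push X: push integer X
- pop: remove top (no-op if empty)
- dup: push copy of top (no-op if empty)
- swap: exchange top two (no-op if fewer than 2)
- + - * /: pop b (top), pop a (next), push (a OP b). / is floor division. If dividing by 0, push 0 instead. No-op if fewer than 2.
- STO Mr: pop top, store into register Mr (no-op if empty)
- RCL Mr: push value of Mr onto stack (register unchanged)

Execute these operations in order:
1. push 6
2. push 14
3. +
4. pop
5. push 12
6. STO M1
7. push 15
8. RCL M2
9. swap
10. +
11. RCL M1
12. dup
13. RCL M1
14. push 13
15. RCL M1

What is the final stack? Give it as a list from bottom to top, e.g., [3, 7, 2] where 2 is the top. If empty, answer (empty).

After op 1 (push 6): stack=[6] mem=[0,0,0,0]
After op 2 (push 14): stack=[6,14] mem=[0,0,0,0]
After op 3 (+): stack=[20] mem=[0,0,0,0]
After op 4 (pop): stack=[empty] mem=[0,0,0,0]
After op 5 (push 12): stack=[12] mem=[0,0,0,0]
After op 6 (STO M1): stack=[empty] mem=[0,12,0,0]
After op 7 (push 15): stack=[15] mem=[0,12,0,0]
After op 8 (RCL M2): stack=[15,0] mem=[0,12,0,0]
After op 9 (swap): stack=[0,15] mem=[0,12,0,0]
After op 10 (+): stack=[15] mem=[0,12,0,0]
After op 11 (RCL M1): stack=[15,12] mem=[0,12,0,0]
After op 12 (dup): stack=[15,12,12] mem=[0,12,0,0]
After op 13 (RCL M1): stack=[15,12,12,12] mem=[0,12,0,0]
After op 14 (push 13): stack=[15,12,12,12,13] mem=[0,12,0,0]
After op 15 (RCL M1): stack=[15,12,12,12,13,12] mem=[0,12,0,0]

Answer: [15, 12, 12, 12, 13, 12]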